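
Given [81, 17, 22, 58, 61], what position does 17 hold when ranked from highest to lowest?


Sort descending: [81, 61, 58, 22, 17]
Find 17 in the sorted list.
17 is at position 5.
Final answer: 5


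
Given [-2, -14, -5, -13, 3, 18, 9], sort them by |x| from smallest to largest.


Compute absolute values:
  |-2| = 2
  |-14| = 14
  |-5| = 5
  |-13| = 13
  |3| = 3
  |18| = 18
  |9| = 9
Absolute values in increasing order: 2 < 3 < 5 < 9 < 13 < 14 < 18
Listing the original numbers in that order gives the answer.
Final answer: [-2, 3, -5, 9, -13, -14, 18]


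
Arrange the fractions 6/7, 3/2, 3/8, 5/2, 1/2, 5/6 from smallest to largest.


Convert to decimal for comparison:
  6/7 = 0.8571
  3/2 = 1.5
  3/8 = 0.375
  5/2 = 2.5
  1/2 = 0.5
  5/6 = 0.8333
Decimals in increasing order: 0.375 < 0.5 < 0.8333 < 0.8571 < 1.5 < 2.5
Writing each back as its fraction gives the sorted order.
Final answer: 3/8, 1/2, 5/6, 6/7, 3/2, 5/2


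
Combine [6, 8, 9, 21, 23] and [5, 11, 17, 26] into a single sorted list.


List A: [6, 8, 9, 21, 23]
List B: [5, 11, 17, 26]
Repeatedly compare the front elements and take the smaller:
  6 vs 5 -> take 5
  6 vs 11 -> take 6
  8 vs 11 -> take 8
  9 vs 11 -> take 9
  21 vs 11 -> take 11
  21 vs 17 -> take 17
  21 vs 26 -> take 21
  23 vs 26 -> take 23
  A is exhausted; append the rest of B: [26]
Final answer: [5, 6, 8, 9, 11, 17, 21, 23, 26]


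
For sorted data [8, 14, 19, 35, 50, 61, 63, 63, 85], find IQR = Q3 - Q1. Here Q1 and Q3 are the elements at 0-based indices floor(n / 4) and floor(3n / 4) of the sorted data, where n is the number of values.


The data has n = 9 elements.
Q1 index = floor(9 / 4) = floor(2.25) = 2; Q3 index = floor(3 * 9 / 4) = floor(6.75) = 6
Q1 = element at index 2 = 19
Q3 = element at index 6 = 63
IQR = 63 - 19 = 44
Final answer: 44


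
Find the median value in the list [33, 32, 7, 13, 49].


First, sort the list: [7, 13, 32, 33, 49]
The list has 5 elements (odd count).
The middle index is 2 (0-based), and the element there is 32.
Final answer: 32


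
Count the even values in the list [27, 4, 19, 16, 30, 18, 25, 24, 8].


Check each element:
  27 is odd
  4 is even
  19 is odd
  16 is even
  30 is even
  18 is even
  25 is odd
  24 is even
  8 is even
Evens: [4, 16, 30, 18, 24, 8]
Count of evens = 6
Final answer: 6


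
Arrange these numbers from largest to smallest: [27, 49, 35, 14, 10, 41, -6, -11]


Original list: [27, 49, 35, 14, 10, 41, -6, -11]
Repeatedly take the largest remaining element:
  Remaining [27, 49, 35, 14, 10, 41, -6, -11] -> largest is 49
  Remaining [27, 35, 14, 10, 41, -6, -11] -> largest is 41
  Remaining [27, 35, 14, 10, -6, -11] -> largest is 35
  Remaining [27, 14, 10, -6, -11] -> largest is 27
  Remaining [14, 10, -6, -11] -> largest is 14
  Remaining [10, -6, -11] -> largest is 10
  Remaining [-6, -11] -> largest is -6
  Remaining [-11] -> largest is -11
Collecting the picks in order gives the descending list.
Final answer: [49, 41, 35, 27, 14, 10, -6, -11]


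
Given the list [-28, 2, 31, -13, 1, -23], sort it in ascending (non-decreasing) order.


Original list: [-28, 2, 31, -13, 1, -23]
Repeatedly take the smallest remaining element:
  Remaining [-28, 2, 31, -13, 1, -23] -> smallest is -28
  Remaining [2, 31, -13, 1, -23] -> smallest is -23
  Remaining [2, 31, -13, 1] -> smallest is -13
  Remaining [2, 31, 1] -> smallest is 1
  Remaining [2, 31] -> smallest is 2
  Remaining [31] -> smallest is 31
Collecting the picks in order gives the sorted list.
Final answer: [-28, -23, -13, 1, 2, 31]


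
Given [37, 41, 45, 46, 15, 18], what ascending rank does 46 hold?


Sort ascending: [15, 18, 37, 41, 45, 46]
Find 46 in the sorted list.
46 is at position 6 (1-indexed).
Final answer: 6


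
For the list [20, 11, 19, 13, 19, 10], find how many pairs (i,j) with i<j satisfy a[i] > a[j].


For each element, count the later elements that are smaller than it:
  20 (index 0): smaller elements after it = [11, 19, 13, 19, 10] -> 5
  11 (index 1): smaller elements after it = [10] -> 1
  19 (index 2): smaller elements after it = [13, 10] -> 2
  13 (index 3): smaller elements after it = [10] -> 1
  19 (index 4): smaller elements after it = [10] -> 1
Total inversions = 5 + 1 + 2 + 1 + 1 = 10
Final answer: 10


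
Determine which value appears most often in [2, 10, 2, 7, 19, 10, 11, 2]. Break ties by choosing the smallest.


Count the frequency of each value:
  2 appears 3 time(s)
  7 appears 1 time(s)
  10 appears 2 time(s)
  11 appears 1 time(s)
  19 appears 1 time(s)
Maximum frequency is 3.
Only 2 reaches that frequency, so it is the mode.
Final answer: 2


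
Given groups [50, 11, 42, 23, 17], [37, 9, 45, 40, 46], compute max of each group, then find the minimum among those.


Find max of each group:
  Group 1: [50, 11, 42, 23, 17] -> max = 50
  Group 2: [37, 9, 45, 40, 46] -> max = 46
Maxes: [50, 46]
Minimum of maxes = 46
Final answer: 46


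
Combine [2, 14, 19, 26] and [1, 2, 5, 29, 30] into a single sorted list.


List A: [2, 14, 19, 26]
List B: [1, 2, 5, 29, 30]
Repeatedly compare the front elements and take the smaller:
  2 vs 1 -> take 1
  2 vs 2 -> take 2
  14 vs 2 -> take 2
  14 vs 5 -> take 5
  14 vs 29 -> take 14
  19 vs 29 -> take 19
  26 vs 29 -> take 26
  A is exhausted; append the rest of B: [29, 30]
Final answer: [1, 2, 2, 5, 14, 19, 26, 29, 30]


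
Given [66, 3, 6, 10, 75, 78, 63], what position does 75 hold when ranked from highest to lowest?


Sort descending: [78, 75, 66, 63, 10, 6, 3]
Find 75 in the sorted list.
75 is at position 2.
Final answer: 2


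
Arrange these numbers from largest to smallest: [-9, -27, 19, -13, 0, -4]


Original list: [-9, -27, 19, -13, 0, -4]
Repeatedly take the largest remaining element:
  Remaining [-9, -27, 19, -13, 0, -4] -> largest is 19
  Remaining [-9, -27, -13, 0, -4] -> largest is 0
  Remaining [-9, -27, -13, -4] -> largest is -4
  Remaining [-9, -27, -13] -> largest is -9
  Remaining [-27, -13] -> largest is -13
  Remaining [-27] -> largest is -27
Collecting the picks in order gives the descending list.
Final answer: [19, 0, -4, -9, -13, -27]


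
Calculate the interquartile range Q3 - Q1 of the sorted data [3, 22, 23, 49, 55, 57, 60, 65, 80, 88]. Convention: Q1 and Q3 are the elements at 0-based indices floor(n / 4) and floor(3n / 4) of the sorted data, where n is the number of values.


The data has n = 10 elements.
Q1 index = floor(10 / 4) = floor(2.5) = 2; Q3 index = floor(3 * 10 / 4) = floor(7.5) = 7
Q1 = element at index 2 = 23
Q3 = element at index 7 = 65
IQR = 65 - 23 = 42
Final answer: 42


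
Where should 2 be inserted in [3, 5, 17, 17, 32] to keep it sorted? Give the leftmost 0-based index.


List is sorted: [3, 5, 17, 17, 32]
We need the leftmost position where 2 can be inserted, i.e. the first index whose element is >= 2 (or the end of the list if none is).
Binary search with low=0, high=5 (0-based indices):
  low=0, high=5, mid=2: a[2]=17 >= 2, so high = 2
  low=0, high=2, mid=1: a[1]=5 >= 2, so high = 1
  low=0, high=1, mid=0: a[0]=3 >= 2, so high = 0
Now low = high = 0, so the insertion index is 0.
Final answer: 0


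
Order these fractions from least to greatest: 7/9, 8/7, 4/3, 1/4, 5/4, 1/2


Convert to decimal for comparison:
  7/9 = 0.7778
  8/7 = 1.1429
  4/3 = 1.3333
  1/4 = 0.25
  5/4 = 1.25
  1/2 = 0.5
Decimals in increasing order: 0.25 < 0.5 < 0.7778 < 1.1429 < 1.25 < 1.3333
Writing each back as its fraction gives the sorted order.
Final answer: 1/4, 1/2, 7/9, 8/7, 5/4, 4/3


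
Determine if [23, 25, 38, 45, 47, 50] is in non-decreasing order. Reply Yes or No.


Check consecutive pairs:
  23 <= 25? True
  25 <= 38? True
  38 <= 45? True
  45 <= 47? True
  47 <= 50? True
Every consecutive pair is in order, so the list is non-decreasing.
Final answer: Yes


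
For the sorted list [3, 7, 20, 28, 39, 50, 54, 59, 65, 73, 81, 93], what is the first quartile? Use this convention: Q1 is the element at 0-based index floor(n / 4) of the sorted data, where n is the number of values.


The list has n = 12 elements.
Q1 index = floor(12 / 4) = floor(3) = 3
Counting from index 0 in the sorted data, the element at index 3 is 28.
Final answer: 28


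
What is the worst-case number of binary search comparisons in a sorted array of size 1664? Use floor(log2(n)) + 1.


Binary search halves the search space each step.
Maximum comparisons = floor(log2(1664)) + 1
log2(1664) = 10.7004
floor(log2(1664)) = 10, so 10 + 1 = 11
Final answer: 11


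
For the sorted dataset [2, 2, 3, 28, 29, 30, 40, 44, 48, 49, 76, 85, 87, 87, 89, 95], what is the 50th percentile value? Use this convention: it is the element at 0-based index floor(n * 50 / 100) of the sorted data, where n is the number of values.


The dataset has n = 16 elements.
Index = floor(16 * 50 / 100) = floor(800 / 100) = floor(8) = 8
Counting from index 0 in the sorted data, the element at index 8 is 48.
Final answer: 48


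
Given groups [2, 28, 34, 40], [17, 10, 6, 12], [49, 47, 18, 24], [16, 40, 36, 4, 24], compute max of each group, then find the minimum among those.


Find max of each group:
  Group 1: [2, 28, 34, 40] -> max = 40
  Group 2: [17, 10, 6, 12] -> max = 17
  Group 3: [49, 47, 18, 24] -> max = 49
  Group 4: [16, 40, 36, 4, 24] -> max = 40
Maxes: [40, 17, 49, 40]
Minimum of maxes = 17
Final answer: 17


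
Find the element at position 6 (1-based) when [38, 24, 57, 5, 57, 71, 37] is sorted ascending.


Sort ascending: [5, 24, 37, 38, 57, 57, 71]
The 6th element (1-indexed) is at index 5.
Value = 57
Final answer: 57


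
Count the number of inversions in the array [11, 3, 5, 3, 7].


For each element, count the later elements that are smaller than it:
  11 (index 0): smaller elements after it = [3, 5, 3, 7] -> 4
  3 (index 1): smaller elements after it = [] -> 0
  5 (index 2): smaller elements after it = [3] -> 1
  3 (index 3): smaller elements after it = [] -> 0
Total inversions = 4 + 0 + 1 + 0 = 5
Final answer: 5


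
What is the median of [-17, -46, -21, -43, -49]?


First, sort the list: [-49, -46, -43, -21, -17]
The list has 5 elements (odd count).
The middle index is 2 (0-based), and the element there is -43.
Final answer: -43


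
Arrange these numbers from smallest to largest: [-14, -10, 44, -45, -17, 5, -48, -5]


Original list: [-14, -10, 44, -45, -17, 5, -48, -5]
Repeatedly take the smallest remaining element:
  Remaining [-14, -10, 44, -45, -17, 5, -48, -5] -> smallest is -48
  Remaining [-14, -10, 44, -45, -17, 5, -5] -> smallest is -45
  Remaining [-14, -10, 44, -17, 5, -5] -> smallest is -17
  Remaining [-14, -10, 44, 5, -5] -> smallest is -14
  Remaining [-10, 44, 5, -5] -> smallest is -10
  Remaining [44, 5, -5] -> smallest is -5
  Remaining [44, 5] -> smallest is 5
  Remaining [44] -> smallest is 44
Collecting the picks in order gives the sorted list.
Final answer: [-48, -45, -17, -14, -10, -5, 5, 44]


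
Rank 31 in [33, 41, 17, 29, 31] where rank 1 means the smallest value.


Sort ascending: [17, 29, 31, 33, 41]
Find 31 in the sorted list.
31 is at position 3 (1-indexed).
Final answer: 3


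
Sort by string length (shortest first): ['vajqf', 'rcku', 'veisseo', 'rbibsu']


Compute lengths:
  'vajqf' has length 5
  'rcku' has length 4
  'veisseo' has length 7
  'rbibsu' has length 6
Lengths in increasing order: 4 < 5 < 6 < 7
Listing the words in that order gives the answer.
Final answer: ['rcku', 'vajqf', 'rbibsu', 'veisseo']


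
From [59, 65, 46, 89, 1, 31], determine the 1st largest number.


Sort descending: [89, 65, 59, 46, 31, 1]
The 1st element (1-indexed) is at index 0.
Value = 89
Final answer: 89


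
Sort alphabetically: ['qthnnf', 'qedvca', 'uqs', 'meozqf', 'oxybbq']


Compare strings character by character (the first differing letter decides):
  'meozqf' < 'oxybbq' since 'm' < 'o' at position 1
  'oxybbq' < 'qedvca' since 'o' < 'q' at position 1
  'qedvca' < 'qthnnf' since 'e' < 't' at position 2
  'qthnnf' < 'uqs' since 'q' < 'u' at position 1
Chaining these comparisons gives the alphabetical order.
Final answer: ['meozqf', 'oxybbq', 'qedvca', 'qthnnf', 'uqs']


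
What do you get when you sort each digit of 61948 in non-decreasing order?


The number 61948 has digits: 6, 1, 9, 4, 8
Sorted: 1, 4, 6, 8, 9
Joining the sorted digits gives the result.
Final answer: 14689


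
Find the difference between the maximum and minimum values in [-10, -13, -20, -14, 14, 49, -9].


Maximum value: 49
Minimum value: -20
Range = 49 - (-20) = 69
Final answer: 69


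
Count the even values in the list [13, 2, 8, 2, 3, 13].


Check each element:
  13 is odd
  2 is even
  8 is even
  2 is even
  3 is odd
  13 is odd
Evens: [2, 8, 2]
Count of evens = 3
Final answer: 3


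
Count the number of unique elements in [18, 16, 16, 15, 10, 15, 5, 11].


List all unique values:
Distinct values: [5, 10, 11, 15, 16, 18]
Count = 6
Final answer: 6


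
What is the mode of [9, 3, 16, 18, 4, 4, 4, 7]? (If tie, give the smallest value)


Count the frequency of each value:
  3 appears 1 time(s)
  4 appears 3 time(s)
  7 appears 1 time(s)
  9 appears 1 time(s)
  16 appears 1 time(s)
  18 appears 1 time(s)
Maximum frequency is 3.
Only 4 reaches that frequency, so it is the mode.
Final answer: 4


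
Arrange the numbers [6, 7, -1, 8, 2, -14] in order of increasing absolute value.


Compute absolute values:
  |6| = 6
  |7| = 7
  |-1| = 1
  |8| = 8
  |2| = 2
  |-14| = 14
Absolute values in increasing order: 1 < 2 < 6 < 7 < 8 < 14
Listing the original numbers in that order gives the answer.
Final answer: [-1, 2, 6, 7, 8, -14]


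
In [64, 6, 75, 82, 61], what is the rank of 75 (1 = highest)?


Sort descending: [82, 75, 64, 61, 6]
Find 75 in the sorted list.
75 is at position 2.
Final answer: 2


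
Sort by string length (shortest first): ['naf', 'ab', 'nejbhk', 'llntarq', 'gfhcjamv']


Compute lengths:
  'naf' has length 3
  'ab' has length 2
  'nejbhk' has length 6
  'llntarq' has length 7
  'gfhcjamv' has length 8
Lengths in increasing order: 2 < 3 < 6 < 7 < 8
Listing the words in that order gives the answer.
Final answer: ['ab', 'naf', 'nejbhk', 'llntarq', 'gfhcjamv']


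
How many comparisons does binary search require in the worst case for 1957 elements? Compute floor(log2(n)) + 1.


Binary search halves the search space each step.
Maximum comparisons = floor(log2(1957)) + 1
log2(1957) = 10.9344
floor(log2(1957)) = 10, so 10 + 1 = 11
Final answer: 11


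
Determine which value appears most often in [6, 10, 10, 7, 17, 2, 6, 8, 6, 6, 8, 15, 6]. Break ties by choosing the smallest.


Count the frequency of each value:
  2 appears 1 time(s)
  6 appears 5 time(s)
  7 appears 1 time(s)
  8 appears 2 time(s)
  10 appears 2 time(s)
  15 appears 1 time(s)
  17 appears 1 time(s)
Maximum frequency is 5.
Only 6 reaches that frequency, so it is the mode.
Final answer: 6


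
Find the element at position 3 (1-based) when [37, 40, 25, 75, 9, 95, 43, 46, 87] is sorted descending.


Sort descending: [95, 87, 75, 46, 43, 40, 37, 25, 9]
The 3rd element (1-indexed) is at index 2.
Value = 75
Final answer: 75


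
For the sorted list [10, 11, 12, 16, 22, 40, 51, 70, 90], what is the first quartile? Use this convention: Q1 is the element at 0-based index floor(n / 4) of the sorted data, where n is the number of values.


The list has n = 9 elements.
Q1 index = floor(9 / 4) = floor(2.25) = 2
Counting from index 0 in the sorted data, the element at index 2 is 12.
Final answer: 12


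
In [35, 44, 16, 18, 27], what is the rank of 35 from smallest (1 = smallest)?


Sort ascending: [16, 18, 27, 35, 44]
Find 35 in the sorted list.
35 is at position 4 (1-indexed).
Final answer: 4


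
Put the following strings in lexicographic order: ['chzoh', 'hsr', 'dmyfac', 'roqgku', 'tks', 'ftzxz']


Compare strings character by character (the first differing letter decides):
  'chzoh' < 'dmyfac' since 'c' < 'd' at position 1
  'dmyfac' < 'ftzxz' since 'd' < 'f' at position 1
  'ftzxz' < 'hsr' since 'f' < 'h' at position 1
  'hsr' < 'roqgku' since 'h' < 'r' at position 1
  'roqgku' < 'tks' since 'r' < 't' at position 1
Chaining these comparisons gives the alphabetical order.
Final answer: ['chzoh', 'dmyfac', 'ftzxz', 'hsr', 'roqgku', 'tks']


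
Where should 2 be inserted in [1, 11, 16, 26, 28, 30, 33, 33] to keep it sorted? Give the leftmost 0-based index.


List is sorted: [1, 11, 16, 26, 28, 30, 33, 33]
We need the leftmost position where 2 can be inserted, i.e. the first index whose element is >= 2 (or the end of the list if none is).
Binary search with low=0, high=8 (0-based indices):
  low=0, high=8, mid=4: a[4]=28 >= 2, so high = 4
  low=0, high=4, mid=2: a[2]=16 >= 2, so high = 2
  low=0, high=2, mid=1: a[1]=11 >= 2, so high = 1
  low=0, high=1, mid=0: a[0]=1 < 2, so low = 1
Now low = high = 1, so the insertion index is 1.
Final answer: 1


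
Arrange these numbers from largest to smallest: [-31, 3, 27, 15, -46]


Original list: [-31, 3, 27, 15, -46]
Repeatedly take the largest remaining element:
  Remaining [-31, 3, 27, 15, -46] -> largest is 27
  Remaining [-31, 3, 15, -46] -> largest is 15
  Remaining [-31, 3, -46] -> largest is 3
  Remaining [-31, -46] -> largest is -31
  Remaining [-46] -> largest is -46
Collecting the picks in order gives the descending list.
Final answer: [27, 15, 3, -31, -46]


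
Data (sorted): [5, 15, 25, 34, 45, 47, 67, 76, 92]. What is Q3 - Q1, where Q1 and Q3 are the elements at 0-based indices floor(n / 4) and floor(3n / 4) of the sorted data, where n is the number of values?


The data has n = 9 elements.
Q1 index = floor(9 / 4) = floor(2.25) = 2; Q3 index = floor(3 * 9 / 4) = floor(6.75) = 6
Q1 = element at index 2 = 25
Q3 = element at index 6 = 67
IQR = 67 - 25 = 42
Final answer: 42


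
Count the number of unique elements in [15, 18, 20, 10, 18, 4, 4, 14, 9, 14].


List all unique values:
Distinct values: [4, 9, 10, 14, 15, 18, 20]
Count = 7
Final answer: 7


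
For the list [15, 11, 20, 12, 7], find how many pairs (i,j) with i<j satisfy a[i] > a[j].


For each element, count the later elements that are smaller than it:
  15 (index 0): smaller elements after it = [11, 12, 7] -> 3
  11 (index 1): smaller elements after it = [7] -> 1
  20 (index 2): smaller elements after it = [12, 7] -> 2
  12 (index 3): smaller elements after it = [7] -> 1
Total inversions = 3 + 1 + 2 + 1 = 7
Final answer: 7


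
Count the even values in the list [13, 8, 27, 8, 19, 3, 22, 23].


Check each element:
  13 is odd
  8 is even
  27 is odd
  8 is even
  19 is odd
  3 is odd
  22 is even
  23 is odd
Evens: [8, 8, 22]
Count of evens = 3
Final answer: 3


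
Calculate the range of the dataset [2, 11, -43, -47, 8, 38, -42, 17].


Maximum value: 38
Minimum value: -47
Range = 38 - (-47) = 85
Final answer: 85


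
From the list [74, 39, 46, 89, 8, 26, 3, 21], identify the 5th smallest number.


Sort ascending: [3, 8, 21, 26, 39, 46, 74, 89]
The 5th element (1-indexed) is at index 4.
Value = 39
Final answer: 39


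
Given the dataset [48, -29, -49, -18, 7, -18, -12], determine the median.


First, sort the list: [-49, -29, -18, -18, -12, 7, 48]
The list has 7 elements (odd count).
The middle index is 3 (0-based), and the element there is -18.
Final answer: -18


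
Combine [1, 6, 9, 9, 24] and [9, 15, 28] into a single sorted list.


List A: [1, 6, 9, 9, 24]
List B: [9, 15, 28]
Repeatedly compare the front elements and take the smaller:
  1 vs 9 -> take 1
  6 vs 9 -> take 6
  9 vs 9 -> take 9
  9 vs 9 -> take 9
  24 vs 9 -> take 9
  24 vs 15 -> take 15
  24 vs 28 -> take 24
  A is exhausted; append the rest of B: [28]
Final answer: [1, 6, 9, 9, 9, 15, 24, 28]


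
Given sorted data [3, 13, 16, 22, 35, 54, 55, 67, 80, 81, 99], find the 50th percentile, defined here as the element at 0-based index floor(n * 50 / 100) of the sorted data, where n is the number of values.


The dataset has n = 11 elements.
Index = floor(11 * 50 / 100) = floor(550 / 100) = floor(5.5) = 5
Counting from index 0 in the sorted data, the element at index 5 is 54.
Final answer: 54


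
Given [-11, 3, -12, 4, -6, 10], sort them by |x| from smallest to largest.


Compute absolute values:
  |-11| = 11
  |3| = 3
  |-12| = 12
  |4| = 4
  |-6| = 6
  |10| = 10
Absolute values in increasing order: 3 < 4 < 6 < 10 < 11 < 12
Listing the original numbers in that order gives the answer.
Final answer: [3, 4, -6, 10, -11, -12]


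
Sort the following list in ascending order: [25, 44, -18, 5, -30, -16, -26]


Original list: [25, 44, -18, 5, -30, -16, -26]
Repeatedly take the smallest remaining element:
  Remaining [25, 44, -18, 5, -30, -16, -26] -> smallest is -30
  Remaining [25, 44, -18, 5, -16, -26] -> smallest is -26
  Remaining [25, 44, -18, 5, -16] -> smallest is -18
  Remaining [25, 44, 5, -16] -> smallest is -16
  Remaining [25, 44, 5] -> smallest is 5
  Remaining [25, 44] -> smallest is 25
  Remaining [44] -> smallest is 44
Collecting the picks in order gives the sorted list.
Final answer: [-30, -26, -18, -16, 5, 25, 44]


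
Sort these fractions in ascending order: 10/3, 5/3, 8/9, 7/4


Convert to decimal for comparison:
  10/3 = 3.3333
  5/3 = 1.6667
  8/9 = 0.8889
  7/4 = 1.75
Decimals in increasing order: 0.8889 < 1.6667 < 1.75 < 3.3333
Writing each back as its fraction gives the sorted order.
Final answer: 8/9, 5/3, 7/4, 10/3


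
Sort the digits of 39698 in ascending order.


The number 39698 has digits: 3, 9, 6, 9, 8
Sorted: 3, 6, 8, 9, 9
Joining the sorted digits gives the result.
Final answer: 36899


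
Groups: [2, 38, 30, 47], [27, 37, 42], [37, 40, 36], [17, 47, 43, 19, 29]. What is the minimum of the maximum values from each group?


Find max of each group:
  Group 1: [2, 38, 30, 47] -> max = 47
  Group 2: [27, 37, 42] -> max = 42
  Group 3: [37, 40, 36] -> max = 40
  Group 4: [17, 47, 43, 19, 29] -> max = 47
Maxes: [47, 42, 40, 47]
Minimum of maxes = 40
Final answer: 40


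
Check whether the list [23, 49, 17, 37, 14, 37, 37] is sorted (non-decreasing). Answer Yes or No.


Check consecutive pairs:
  23 <= 49? True
  49 <= 17? False
  17 <= 37? True
  37 <= 14? False
  14 <= 37? True
  37 <= 37? True
2 consecutive pair(s) are out of order, so the list is not sorted.
Final answer: No


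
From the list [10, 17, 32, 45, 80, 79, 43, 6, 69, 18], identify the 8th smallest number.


Sort ascending: [6, 10, 17, 18, 32, 43, 45, 69, 79, 80]
The 8th element (1-indexed) is at index 7.
Value = 69
Final answer: 69


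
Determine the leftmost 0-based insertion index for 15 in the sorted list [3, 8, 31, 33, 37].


List is sorted: [3, 8, 31, 33, 37]
We need the leftmost position where 15 can be inserted, i.e. the first index whose element is >= 15 (or the end of the list if none is).
Binary search with low=0, high=5 (0-based indices):
  low=0, high=5, mid=2: a[2]=31 >= 15, so high = 2
  low=0, high=2, mid=1: a[1]=8 < 15, so low = 2
Now low = high = 2, so the insertion index is 2.
Final answer: 2


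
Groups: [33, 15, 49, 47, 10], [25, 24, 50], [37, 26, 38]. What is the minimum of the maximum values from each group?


Find max of each group:
  Group 1: [33, 15, 49, 47, 10] -> max = 49
  Group 2: [25, 24, 50] -> max = 50
  Group 3: [37, 26, 38] -> max = 38
Maxes: [49, 50, 38]
Minimum of maxes = 38
Final answer: 38


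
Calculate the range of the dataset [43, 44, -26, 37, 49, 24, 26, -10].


Maximum value: 49
Minimum value: -26
Range = 49 - (-26) = 75
Final answer: 75


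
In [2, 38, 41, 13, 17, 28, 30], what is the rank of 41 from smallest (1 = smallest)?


Sort ascending: [2, 13, 17, 28, 30, 38, 41]
Find 41 in the sorted list.
41 is at position 7 (1-indexed).
Final answer: 7


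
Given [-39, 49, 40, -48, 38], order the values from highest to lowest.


Original list: [-39, 49, 40, -48, 38]
Repeatedly take the largest remaining element:
  Remaining [-39, 49, 40, -48, 38] -> largest is 49
  Remaining [-39, 40, -48, 38] -> largest is 40
  Remaining [-39, -48, 38] -> largest is 38
  Remaining [-39, -48] -> largest is -39
  Remaining [-48] -> largest is -48
Collecting the picks in order gives the descending list.
Final answer: [49, 40, 38, -39, -48]


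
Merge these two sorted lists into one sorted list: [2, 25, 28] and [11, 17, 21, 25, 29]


List A: [2, 25, 28]
List B: [11, 17, 21, 25, 29]
Repeatedly compare the front elements and take the smaller:
  2 vs 11 -> take 2
  25 vs 11 -> take 11
  25 vs 17 -> take 17
  25 vs 21 -> take 21
  25 vs 25 -> take 25
  28 vs 25 -> take 25
  28 vs 29 -> take 28
  A is exhausted; append the rest of B: [29]
Final answer: [2, 11, 17, 21, 25, 25, 28, 29]


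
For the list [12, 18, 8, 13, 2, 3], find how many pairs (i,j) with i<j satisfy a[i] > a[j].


For each element, count the later elements that are smaller than it:
  12 (index 0): smaller elements after it = [8, 2, 3] -> 3
  18 (index 1): smaller elements after it = [8, 13, 2, 3] -> 4
  8 (index 2): smaller elements after it = [2, 3] -> 2
  13 (index 3): smaller elements after it = [2, 3] -> 2
  2 (index 4): smaller elements after it = [] -> 0
Total inversions = 3 + 4 + 2 + 2 + 0 = 11
Final answer: 11


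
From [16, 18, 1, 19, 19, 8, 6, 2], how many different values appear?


List all unique values:
Distinct values: [1, 2, 6, 8, 16, 18, 19]
Count = 7
Final answer: 7


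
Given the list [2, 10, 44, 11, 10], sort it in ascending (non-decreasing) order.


Original list: [2, 10, 44, 11, 10]
Repeatedly take the smallest remaining element:
  Remaining [2, 10, 44, 11, 10] -> smallest is 2
  Remaining [10, 44, 11, 10] -> smallest is 10
  Remaining [44, 11, 10] -> smallest is 10
  Remaining [44, 11] -> smallest is 11
  Remaining [44] -> smallest is 44
Collecting the picks in order gives the sorted list.
Final answer: [2, 10, 10, 11, 44]


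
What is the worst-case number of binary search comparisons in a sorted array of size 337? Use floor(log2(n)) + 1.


Binary search halves the search space each step.
Maximum comparisons = floor(log2(337)) + 1
log2(337) = 8.3966
floor(log2(337)) = 8, so 8 + 1 = 9
Final answer: 9


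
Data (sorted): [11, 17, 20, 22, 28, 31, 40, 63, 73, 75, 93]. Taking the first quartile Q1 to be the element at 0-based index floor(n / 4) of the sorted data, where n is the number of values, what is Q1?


The list has n = 11 elements.
Q1 index = floor(11 / 4) = floor(2.75) = 2
Counting from index 0 in the sorted data, the element at index 2 is 20.
Final answer: 20


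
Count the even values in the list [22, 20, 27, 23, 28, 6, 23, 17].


Check each element:
  22 is even
  20 is even
  27 is odd
  23 is odd
  28 is even
  6 is even
  23 is odd
  17 is odd
Evens: [22, 20, 28, 6]
Count of evens = 4
Final answer: 4


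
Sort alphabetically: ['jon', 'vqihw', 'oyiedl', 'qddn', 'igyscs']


Compare strings character by character (the first differing letter decides):
  'igyscs' < 'jon' since 'i' < 'j' at position 1
  'jon' < 'oyiedl' since 'j' < 'o' at position 1
  'oyiedl' < 'qddn' since 'o' < 'q' at position 1
  'qddn' < 'vqihw' since 'q' < 'v' at position 1
Chaining these comparisons gives the alphabetical order.
Final answer: ['igyscs', 'jon', 'oyiedl', 'qddn', 'vqihw']


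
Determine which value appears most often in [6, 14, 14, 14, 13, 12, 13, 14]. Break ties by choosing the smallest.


Count the frequency of each value:
  6 appears 1 time(s)
  12 appears 1 time(s)
  13 appears 2 time(s)
  14 appears 4 time(s)
Maximum frequency is 4.
Only 14 reaches that frequency, so it is the mode.
Final answer: 14


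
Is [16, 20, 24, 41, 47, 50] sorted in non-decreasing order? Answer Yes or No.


Check consecutive pairs:
  16 <= 20? True
  20 <= 24? True
  24 <= 41? True
  41 <= 47? True
  47 <= 50? True
Every consecutive pair is in order, so the list is non-decreasing.
Final answer: Yes


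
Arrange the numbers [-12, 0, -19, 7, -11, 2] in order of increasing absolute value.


Compute absolute values:
  |-12| = 12
  |0| = 0
  |-19| = 19
  |7| = 7
  |-11| = 11
  |2| = 2
Absolute values in increasing order: 0 < 2 < 7 < 11 < 12 < 19
Listing the original numbers in that order gives the answer.
Final answer: [0, 2, 7, -11, -12, -19]


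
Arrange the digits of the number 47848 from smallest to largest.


The number 47848 has digits: 4, 7, 8, 4, 8
Sorted: 4, 4, 7, 8, 8
Joining the sorted digits gives the result.
Final answer: 44788


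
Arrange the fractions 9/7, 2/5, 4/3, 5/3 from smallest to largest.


Convert to decimal for comparison:
  9/7 = 1.2857
  2/5 = 0.4
  4/3 = 1.3333
  5/3 = 1.6667
Decimals in increasing order: 0.4 < 1.2857 < 1.3333 < 1.6667
Writing each back as its fraction gives the sorted order.
Final answer: 2/5, 9/7, 4/3, 5/3


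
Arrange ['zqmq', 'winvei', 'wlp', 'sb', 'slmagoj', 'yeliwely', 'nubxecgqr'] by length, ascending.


Compute lengths:
  'zqmq' has length 4
  'winvei' has length 6
  'wlp' has length 3
  'sb' has length 2
  'slmagoj' has length 7
  'yeliwely' has length 8
  'nubxecgqr' has length 9
Lengths in increasing order: 2 < 3 < 4 < 6 < 7 < 8 < 9
Listing the words in that order gives the answer.
Final answer: ['sb', 'wlp', 'zqmq', 'winvei', 'slmagoj', 'yeliwely', 'nubxecgqr']


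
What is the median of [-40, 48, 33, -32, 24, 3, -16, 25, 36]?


First, sort the list: [-40, -32, -16, 3, 24, 25, 33, 36, 48]
The list has 9 elements (odd count).
The middle index is 4 (0-based), and the element there is 24.
Final answer: 24


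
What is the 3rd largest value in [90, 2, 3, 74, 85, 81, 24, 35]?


Sort descending: [90, 85, 81, 74, 35, 24, 3, 2]
The 3rd element (1-indexed) is at index 2.
Value = 81
Final answer: 81


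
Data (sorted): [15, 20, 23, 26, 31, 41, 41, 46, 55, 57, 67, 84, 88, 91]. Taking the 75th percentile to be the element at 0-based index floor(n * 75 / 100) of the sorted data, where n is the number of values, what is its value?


The dataset has n = 14 elements.
Index = floor(14 * 75 / 100) = floor(1050 / 100) = floor(10.5) = 10
Counting from index 0 in the sorted data, the element at index 10 is 67.
Final answer: 67


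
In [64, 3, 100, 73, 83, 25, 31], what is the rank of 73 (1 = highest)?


Sort descending: [100, 83, 73, 64, 31, 25, 3]
Find 73 in the sorted list.
73 is at position 3.
Final answer: 3


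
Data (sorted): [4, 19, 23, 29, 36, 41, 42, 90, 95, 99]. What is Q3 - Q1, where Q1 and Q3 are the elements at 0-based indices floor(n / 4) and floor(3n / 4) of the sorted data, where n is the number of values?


The data has n = 10 elements.
Q1 index = floor(10 / 4) = floor(2.5) = 2; Q3 index = floor(3 * 10 / 4) = floor(7.5) = 7
Q1 = element at index 2 = 23
Q3 = element at index 7 = 90
IQR = 90 - 23 = 67
Final answer: 67


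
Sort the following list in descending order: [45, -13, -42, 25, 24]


Original list: [45, -13, -42, 25, 24]
Repeatedly take the largest remaining element:
  Remaining [45, -13, -42, 25, 24] -> largest is 45
  Remaining [-13, -42, 25, 24] -> largest is 25
  Remaining [-13, -42, 24] -> largest is 24
  Remaining [-13, -42] -> largest is -13
  Remaining [-42] -> largest is -42
Collecting the picks in order gives the descending list.
Final answer: [45, 25, 24, -13, -42]


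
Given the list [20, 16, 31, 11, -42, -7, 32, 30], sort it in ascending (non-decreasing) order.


Original list: [20, 16, 31, 11, -42, -7, 32, 30]
Repeatedly take the smallest remaining element:
  Remaining [20, 16, 31, 11, -42, -7, 32, 30] -> smallest is -42
  Remaining [20, 16, 31, 11, -7, 32, 30] -> smallest is -7
  Remaining [20, 16, 31, 11, 32, 30] -> smallest is 11
  Remaining [20, 16, 31, 32, 30] -> smallest is 16
  Remaining [20, 31, 32, 30] -> smallest is 20
  Remaining [31, 32, 30] -> smallest is 30
  Remaining [31, 32] -> smallest is 31
  Remaining [32] -> smallest is 32
Collecting the picks in order gives the sorted list.
Final answer: [-42, -7, 11, 16, 20, 30, 31, 32]


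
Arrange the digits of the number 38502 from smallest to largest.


The number 38502 has digits: 3, 8, 5, 0, 2
Sorted: 0, 2, 3, 5, 8
Joining the sorted digits gives the result.
Final answer: 02358


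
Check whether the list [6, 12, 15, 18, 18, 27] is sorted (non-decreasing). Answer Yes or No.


Check consecutive pairs:
  6 <= 12? True
  12 <= 15? True
  15 <= 18? True
  18 <= 18? True
  18 <= 27? True
Every consecutive pair is in order, so the list is non-decreasing.
Final answer: Yes


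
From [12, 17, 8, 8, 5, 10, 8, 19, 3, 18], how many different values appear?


List all unique values:
Distinct values: [3, 5, 8, 10, 12, 17, 18, 19]
Count = 8
Final answer: 8


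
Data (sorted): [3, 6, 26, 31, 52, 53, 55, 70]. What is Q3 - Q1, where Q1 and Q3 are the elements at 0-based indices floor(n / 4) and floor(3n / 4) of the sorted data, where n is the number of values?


The data has n = 8 elements.
Q1 index = floor(8 / 4) = floor(2) = 2; Q3 index = floor(3 * 8 / 4) = floor(6) = 6
Q1 = element at index 2 = 26
Q3 = element at index 6 = 55
IQR = 55 - 26 = 29
Final answer: 29


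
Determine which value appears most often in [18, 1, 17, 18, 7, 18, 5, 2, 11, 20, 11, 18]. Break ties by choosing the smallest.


Count the frequency of each value:
  1 appears 1 time(s)
  2 appears 1 time(s)
  5 appears 1 time(s)
  7 appears 1 time(s)
  11 appears 2 time(s)
  17 appears 1 time(s)
  18 appears 4 time(s)
  20 appears 1 time(s)
Maximum frequency is 4.
Only 18 reaches that frequency, so it is the mode.
Final answer: 18


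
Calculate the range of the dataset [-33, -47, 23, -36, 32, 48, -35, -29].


Maximum value: 48
Minimum value: -47
Range = 48 - (-47) = 95
Final answer: 95


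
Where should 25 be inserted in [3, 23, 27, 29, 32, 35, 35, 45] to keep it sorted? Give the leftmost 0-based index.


List is sorted: [3, 23, 27, 29, 32, 35, 35, 45]
We need the leftmost position where 25 can be inserted, i.e. the first index whose element is >= 25 (or the end of the list if none is).
Binary search with low=0, high=8 (0-based indices):
  low=0, high=8, mid=4: a[4]=32 >= 25, so high = 4
  low=0, high=4, mid=2: a[2]=27 >= 25, so high = 2
  low=0, high=2, mid=1: a[1]=23 < 25, so low = 2
Now low = high = 2, so the insertion index is 2.
Final answer: 2


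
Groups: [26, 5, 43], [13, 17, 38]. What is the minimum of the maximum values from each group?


Find max of each group:
  Group 1: [26, 5, 43] -> max = 43
  Group 2: [13, 17, 38] -> max = 38
Maxes: [43, 38]
Minimum of maxes = 38
Final answer: 38


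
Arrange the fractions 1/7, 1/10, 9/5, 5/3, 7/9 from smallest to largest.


Convert to decimal for comparison:
  1/7 = 0.1429
  1/10 = 0.1
  9/5 = 1.8
  5/3 = 1.6667
  7/9 = 0.7778
Decimals in increasing order: 0.1 < 0.1429 < 0.7778 < 1.6667 < 1.8
Writing each back as its fraction gives the sorted order.
Final answer: 1/10, 1/7, 7/9, 5/3, 9/5


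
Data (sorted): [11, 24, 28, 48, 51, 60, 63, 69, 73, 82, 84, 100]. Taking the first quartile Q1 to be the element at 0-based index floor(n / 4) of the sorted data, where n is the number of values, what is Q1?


The list has n = 12 elements.
Q1 index = floor(12 / 4) = floor(3) = 3
Counting from index 0 in the sorted data, the element at index 3 is 48.
Final answer: 48


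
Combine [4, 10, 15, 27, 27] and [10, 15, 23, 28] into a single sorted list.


List A: [4, 10, 15, 27, 27]
List B: [10, 15, 23, 28]
Repeatedly compare the front elements and take the smaller:
  4 vs 10 -> take 4
  10 vs 10 -> take 10
  15 vs 10 -> take 10
  15 vs 15 -> take 15
  27 vs 15 -> take 15
  27 vs 23 -> take 23
  27 vs 28 -> take 27
  27 vs 28 -> take 27
  A is exhausted; append the rest of B: [28]
Final answer: [4, 10, 10, 15, 15, 23, 27, 27, 28]


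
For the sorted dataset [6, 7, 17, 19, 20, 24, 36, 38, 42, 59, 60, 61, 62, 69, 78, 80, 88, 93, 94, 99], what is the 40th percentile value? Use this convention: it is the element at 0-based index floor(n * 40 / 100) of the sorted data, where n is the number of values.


The dataset has n = 20 elements.
Index = floor(20 * 40 / 100) = floor(800 / 100) = floor(8) = 8
Counting from index 0 in the sorted data, the element at index 8 is 42.
Final answer: 42


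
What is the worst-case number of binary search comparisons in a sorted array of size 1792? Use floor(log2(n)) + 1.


Binary search halves the search space each step.
Maximum comparisons = floor(log2(1792)) + 1
log2(1792) = 10.8074
floor(log2(1792)) = 10, so 10 + 1 = 11
Final answer: 11


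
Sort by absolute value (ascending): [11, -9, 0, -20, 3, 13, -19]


Compute absolute values:
  |11| = 11
  |-9| = 9
  |0| = 0
  |-20| = 20
  |3| = 3
  |13| = 13
  |-19| = 19
Absolute values in increasing order: 0 < 3 < 9 < 11 < 13 < 19 < 20
Listing the original numbers in that order gives the answer.
Final answer: [0, 3, -9, 11, 13, -19, -20]


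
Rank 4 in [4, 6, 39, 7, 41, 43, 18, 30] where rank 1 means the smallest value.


Sort ascending: [4, 6, 7, 18, 30, 39, 41, 43]
Find 4 in the sorted list.
4 is at position 1 (1-indexed).
Final answer: 1


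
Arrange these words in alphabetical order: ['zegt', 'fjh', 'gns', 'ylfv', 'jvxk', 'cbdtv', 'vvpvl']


Compare strings character by character (the first differing letter decides):
  'cbdtv' < 'fjh' since 'c' < 'f' at position 1
  'fjh' < 'gns' since 'f' < 'g' at position 1
  'gns' < 'jvxk' since 'g' < 'j' at position 1
  'jvxk' < 'vvpvl' since 'j' < 'v' at position 1
  'vvpvl' < 'ylfv' since 'v' < 'y' at position 1
  'ylfv' < 'zegt' since 'y' < 'z' at position 1
Chaining these comparisons gives the alphabetical order.
Final answer: ['cbdtv', 'fjh', 'gns', 'jvxk', 'vvpvl', 'ylfv', 'zegt']


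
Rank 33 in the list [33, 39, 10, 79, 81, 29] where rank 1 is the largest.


Sort descending: [81, 79, 39, 33, 29, 10]
Find 33 in the sorted list.
33 is at position 4.
Final answer: 4


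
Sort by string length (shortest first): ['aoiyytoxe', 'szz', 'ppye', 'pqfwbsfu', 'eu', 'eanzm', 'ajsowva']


Compute lengths:
  'aoiyytoxe' has length 9
  'szz' has length 3
  'ppye' has length 4
  'pqfwbsfu' has length 8
  'eu' has length 2
  'eanzm' has length 5
  'ajsowva' has length 7
Lengths in increasing order: 2 < 3 < 4 < 5 < 7 < 8 < 9
Listing the words in that order gives the answer.
Final answer: ['eu', 'szz', 'ppye', 'eanzm', 'ajsowva', 'pqfwbsfu', 'aoiyytoxe']


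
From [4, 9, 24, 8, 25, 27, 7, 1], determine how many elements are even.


Check each element:
  4 is even
  9 is odd
  24 is even
  8 is even
  25 is odd
  27 is odd
  7 is odd
  1 is odd
Evens: [4, 24, 8]
Count of evens = 3
Final answer: 3


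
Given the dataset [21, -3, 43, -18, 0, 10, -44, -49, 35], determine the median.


First, sort the list: [-49, -44, -18, -3, 0, 10, 21, 35, 43]
The list has 9 elements (odd count).
The middle index is 4 (0-based), and the element there is 0.
Final answer: 0


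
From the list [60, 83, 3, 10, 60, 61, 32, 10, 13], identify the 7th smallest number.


Sort ascending: [3, 10, 10, 13, 32, 60, 60, 61, 83]
The 7th element (1-indexed) is at index 6.
Value = 60
Final answer: 60


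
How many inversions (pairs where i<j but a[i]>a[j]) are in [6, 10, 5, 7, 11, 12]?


For each element, count the later elements that are smaller than it:
  6 (index 0): smaller elements after it = [5] -> 1
  10 (index 1): smaller elements after it = [5, 7] -> 2
  5 (index 2): smaller elements after it = [] -> 0
  7 (index 3): smaller elements after it = [] -> 0
  11 (index 4): smaller elements after it = [] -> 0
Total inversions = 1 + 2 + 0 + 0 + 0 = 3
Final answer: 3


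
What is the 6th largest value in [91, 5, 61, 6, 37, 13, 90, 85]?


Sort descending: [91, 90, 85, 61, 37, 13, 6, 5]
The 6th element (1-indexed) is at index 5.
Value = 13
Final answer: 13


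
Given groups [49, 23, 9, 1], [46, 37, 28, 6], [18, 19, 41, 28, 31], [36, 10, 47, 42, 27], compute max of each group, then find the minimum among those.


Find max of each group:
  Group 1: [49, 23, 9, 1] -> max = 49
  Group 2: [46, 37, 28, 6] -> max = 46
  Group 3: [18, 19, 41, 28, 31] -> max = 41
  Group 4: [36, 10, 47, 42, 27] -> max = 47
Maxes: [49, 46, 41, 47]
Minimum of maxes = 41
Final answer: 41
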